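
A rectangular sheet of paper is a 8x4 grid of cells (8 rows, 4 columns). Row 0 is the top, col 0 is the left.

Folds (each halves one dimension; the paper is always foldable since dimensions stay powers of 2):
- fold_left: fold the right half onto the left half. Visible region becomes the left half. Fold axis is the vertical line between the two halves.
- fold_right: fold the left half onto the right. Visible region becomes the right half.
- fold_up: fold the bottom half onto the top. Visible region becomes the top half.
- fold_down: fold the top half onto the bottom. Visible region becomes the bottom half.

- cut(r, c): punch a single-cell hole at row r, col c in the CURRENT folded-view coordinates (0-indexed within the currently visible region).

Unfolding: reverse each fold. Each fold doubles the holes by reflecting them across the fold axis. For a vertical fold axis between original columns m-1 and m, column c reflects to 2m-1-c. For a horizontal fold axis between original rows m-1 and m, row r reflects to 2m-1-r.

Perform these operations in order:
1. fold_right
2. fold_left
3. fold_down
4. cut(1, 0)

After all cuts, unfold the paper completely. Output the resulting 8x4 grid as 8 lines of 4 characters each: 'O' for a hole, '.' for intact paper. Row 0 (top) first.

Answer: ....
....
OOOO
....
....
OOOO
....
....

Derivation:
Op 1 fold_right: fold axis v@2; visible region now rows[0,8) x cols[2,4) = 8x2
Op 2 fold_left: fold axis v@3; visible region now rows[0,8) x cols[2,3) = 8x1
Op 3 fold_down: fold axis h@4; visible region now rows[4,8) x cols[2,3) = 4x1
Op 4 cut(1, 0): punch at orig (5,2); cuts so far [(5, 2)]; region rows[4,8) x cols[2,3) = 4x1
Unfold 1 (reflect across h@4): 2 holes -> [(2, 2), (5, 2)]
Unfold 2 (reflect across v@3): 4 holes -> [(2, 2), (2, 3), (5, 2), (5, 3)]
Unfold 3 (reflect across v@2): 8 holes -> [(2, 0), (2, 1), (2, 2), (2, 3), (5, 0), (5, 1), (5, 2), (5, 3)]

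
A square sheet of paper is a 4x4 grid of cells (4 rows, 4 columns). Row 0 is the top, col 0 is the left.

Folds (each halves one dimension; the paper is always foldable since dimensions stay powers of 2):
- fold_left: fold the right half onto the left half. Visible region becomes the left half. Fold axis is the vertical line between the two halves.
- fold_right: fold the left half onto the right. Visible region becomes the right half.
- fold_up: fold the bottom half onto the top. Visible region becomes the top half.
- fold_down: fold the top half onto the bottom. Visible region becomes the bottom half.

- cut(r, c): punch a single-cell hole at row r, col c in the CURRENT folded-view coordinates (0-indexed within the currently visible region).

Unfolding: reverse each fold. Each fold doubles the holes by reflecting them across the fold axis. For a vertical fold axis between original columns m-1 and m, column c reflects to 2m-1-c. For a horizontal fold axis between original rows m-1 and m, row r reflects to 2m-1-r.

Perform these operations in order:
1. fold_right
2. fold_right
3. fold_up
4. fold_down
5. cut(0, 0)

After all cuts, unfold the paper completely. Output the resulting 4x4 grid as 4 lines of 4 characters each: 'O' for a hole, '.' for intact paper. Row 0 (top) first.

Op 1 fold_right: fold axis v@2; visible region now rows[0,4) x cols[2,4) = 4x2
Op 2 fold_right: fold axis v@3; visible region now rows[0,4) x cols[3,4) = 4x1
Op 3 fold_up: fold axis h@2; visible region now rows[0,2) x cols[3,4) = 2x1
Op 4 fold_down: fold axis h@1; visible region now rows[1,2) x cols[3,4) = 1x1
Op 5 cut(0, 0): punch at orig (1,3); cuts so far [(1, 3)]; region rows[1,2) x cols[3,4) = 1x1
Unfold 1 (reflect across h@1): 2 holes -> [(0, 3), (1, 3)]
Unfold 2 (reflect across h@2): 4 holes -> [(0, 3), (1, 3), (2, 3), (3, 3)]
Unfold 3 (reflect across v@3): 8 holes -> [(0, 2), (0, 3), (1, 2), (1, 3), (2, 2), (2, 3), (3, 2), (3, 3)]
Unfold 4 (reflect across v@2): 16 holes -> [(0, 0), (0, 1), (0, 2), (0, 3), (1, 0), (1, 1), (1, 2), (1, 3), (2, 0), (2, 1), (2, 2), (2, 3), (3, 0), (3, 1), (3, 2), (3, 3)]

Answer: OOOO
OOOO
OOOO
OOOO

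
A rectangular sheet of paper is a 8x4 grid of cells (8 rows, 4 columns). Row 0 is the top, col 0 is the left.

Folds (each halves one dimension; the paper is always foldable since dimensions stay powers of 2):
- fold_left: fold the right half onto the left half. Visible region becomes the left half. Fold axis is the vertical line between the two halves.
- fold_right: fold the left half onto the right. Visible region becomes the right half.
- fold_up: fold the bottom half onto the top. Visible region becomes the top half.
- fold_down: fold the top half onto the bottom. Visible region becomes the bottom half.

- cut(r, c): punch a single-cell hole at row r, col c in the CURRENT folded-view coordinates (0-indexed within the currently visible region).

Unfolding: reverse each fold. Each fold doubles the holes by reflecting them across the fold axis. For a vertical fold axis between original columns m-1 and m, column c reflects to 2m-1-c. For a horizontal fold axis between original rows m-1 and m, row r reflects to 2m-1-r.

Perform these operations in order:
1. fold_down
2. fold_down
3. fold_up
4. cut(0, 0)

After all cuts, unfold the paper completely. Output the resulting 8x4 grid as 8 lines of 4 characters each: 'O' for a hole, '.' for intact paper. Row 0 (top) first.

Op 1 fold_down: fold axis h@4; visible region now rows[4,8) x cols[0,4) = 4x4
Op 2 fold_down: fold axis h@6; visible region now rows[6,8) x cols[0,4) = 2x4
Op 3 fold_up: fold axis h@7; visible region now rows[6,7) x cols[0,4) = 1x4
Op 4 cut(0, 0): punch at orig (6,0); cuts so far [(6, 0)]; region rows[6,7) x cols[0,4) = 1x4
Unfold 1 (reflect across h@7): 2 holes -> [(6, 0), (7, 0)]
Unfold 2 (reflect across h@6): 4 holes -> [(4, 0), (5, 0), (6, 0), (7, 0)]
Unfold 3 (reflect across h@4): 8 holes -> [(0, 0), (1, 0), (2, 0), (3, 0), (4, 0), (5, 0), (6, 0), (7, 0)]

Answer: O...
O...
O...
O...
O...
O...
O...
O...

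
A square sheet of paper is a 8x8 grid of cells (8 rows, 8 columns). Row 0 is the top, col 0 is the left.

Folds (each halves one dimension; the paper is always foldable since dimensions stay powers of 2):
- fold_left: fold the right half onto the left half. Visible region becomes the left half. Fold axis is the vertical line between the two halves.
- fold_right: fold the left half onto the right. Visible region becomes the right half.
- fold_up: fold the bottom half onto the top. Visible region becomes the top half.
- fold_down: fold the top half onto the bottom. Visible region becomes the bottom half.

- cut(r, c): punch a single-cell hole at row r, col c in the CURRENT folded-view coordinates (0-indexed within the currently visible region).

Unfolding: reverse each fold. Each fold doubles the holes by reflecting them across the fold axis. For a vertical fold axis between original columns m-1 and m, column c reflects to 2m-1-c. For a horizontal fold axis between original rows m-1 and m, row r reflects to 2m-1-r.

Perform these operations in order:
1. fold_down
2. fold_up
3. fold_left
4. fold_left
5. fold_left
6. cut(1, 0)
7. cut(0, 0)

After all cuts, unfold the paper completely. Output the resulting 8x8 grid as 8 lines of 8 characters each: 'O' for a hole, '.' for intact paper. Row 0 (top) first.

Answer: OOOOOOOO
OOOOOOOO
OOOOOOOO
OOOOOOOO
OOOOOOOO
OOOOOOOO
OOOOOOOO
OOOOOOOO

Derivation:
Op 1 fold_down: fold axis h@4; visible region now rows[4,8) x cols[0,8) = 4x8
Op 2 fold_up: fold axis h@6; visible region now rows[4,6) x cols[0,8) = 2x8
Op 3 fold_left: fold axis v@4; visible region now rows[4,6) x cols[0,4) = 2x4
Op 4 fold_left: fold axis v@2; visible region now rows[4,6) x cols[0,2) = 2x2
Op 5 fold_left: fold axis v@1; visible region now rows[4,6) x cols[0,1) = 2x1
Op 6 cut(1, 0): punch at orig (5,0); cuts so far [(5, 0)]; region rows[4,6) x cols[0,1) = 2x1
Op 7 cut(0, 0): punch at orig (4,0); cuts so far [(4, 0), (5, 0)]; region rows[4,6) x cols[0,1) = 2x1
Unfold 1 (reflect across v@1): 4 holes -> [(4, 0), (4, 1), (5, 0), (5, 1)]
Unfold 2 (reflect across v@2): 8 holes -> [(4, 0), (4, 1), (4, 2), (4, 3), (5, 0), (5, 1), (5, 2), (5, 3)]
Unfold 3 (reflect across v@4): 16 holes -> [(4, 0), (4, 1), (4, 2), (4, 3), (4, 4), (4, 5), (4, 6), (4, 7), (5, 0), (5, 1), (5, 2), (5, 3), (5, 4), (5, 5), (5, 6), (5, 7)]
Unfold 4 (reflect across h@6): 32 holes -> [(4, 0), (4, 1), (4, 2), (4, 3), (4, 4), (4, 5), (4, 6), (4, 7), (5, 0), (5, 1), (5, 2), (5, 3), (5, 4), (5, 5), (5, 6), (5, 7), (6, 0), (6, 1), (6, 2), (6, 3), (6, 4), (6, 5), (6, 6), (6, 7), (7, 0), (7, 1), (7, 2), (7, 3), (7, 4), (7, 5), (7, 6), (7, 7)]
Unfold 5 (reflect across h@4): 64 holes -> [(0, 0), (0, 1), (0, 2), (0, 3), (0, 4), (0, 5), (0, 6), (0, 7), (1, 0), (1, 1), (1, 2), (1, 3), (1, 4), (1, 5), (1, 6), (1, 7), (2, 0), (2, 1), (2, 2), (2, 3), (2, 4), (2, 5), (2, 6), (2, 7), (3, 0), (3, 1), (3, 2), (3, 3), (3, 4), (3, 5), (3, 6), (3, 7), (4, 0), (4, 1), (4, 2), (4, 3), (4, 4), (4, 5), (4, 6), (4, 7), (5, 0), (5, 1), (5, 2), (5, 3), (5, 4), (5, 5), (5, 6), (5, 7), (6, 0), (6, 1), (6, 2), (6, 3), (6, 4), (6, 5), (6, 6), (6, 7), (7, 0), (7, 1), (7, 2), (7, 3), (7, 4), (7, 5), (7, 6), (7, 7)]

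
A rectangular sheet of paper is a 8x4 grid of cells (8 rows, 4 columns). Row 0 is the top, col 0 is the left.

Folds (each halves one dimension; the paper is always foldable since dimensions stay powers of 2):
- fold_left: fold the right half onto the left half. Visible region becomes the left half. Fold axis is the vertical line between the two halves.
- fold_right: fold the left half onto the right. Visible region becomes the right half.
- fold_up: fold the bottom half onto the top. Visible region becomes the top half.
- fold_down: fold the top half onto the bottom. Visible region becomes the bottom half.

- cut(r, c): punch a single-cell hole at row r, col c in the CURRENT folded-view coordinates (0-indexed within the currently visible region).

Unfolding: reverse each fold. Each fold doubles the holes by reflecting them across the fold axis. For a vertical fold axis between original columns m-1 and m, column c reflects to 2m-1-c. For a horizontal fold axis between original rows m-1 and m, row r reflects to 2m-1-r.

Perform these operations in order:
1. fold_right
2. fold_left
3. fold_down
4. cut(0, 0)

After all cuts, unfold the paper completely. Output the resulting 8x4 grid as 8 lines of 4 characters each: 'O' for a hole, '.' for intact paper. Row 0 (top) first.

Answer: ....
....
....
OOOO
OOOO
....
....
....

Derivation:
Op 1 fold_right: fold axis v@2; visible region now rows[0,8) x cols[2,4) = 8x2
Op 2 fold_left: fold axis v@3; visible region now rows[0,8) x cols[2,3) = 8x1
Op 3 fold_down: fold axis h@4; visible region now rows[4,8) x cols[2,3) = 4x1
Op 4 cut(0, 0): punch at orig (4,2); cuts so far [(4, 2)]; region rows[4,8) x cols[2,3) = 4x1
Unfold 1 (reflect across h@4): 2 holes -> [(3, 2), (4, 2)]
Unfold 2 (reflect across v@3): 4 holes -> [(3, 2), (3, 3), (4, 2), (4, 3)]
Unfold 3 (reflect across v@2): 8 holes -> [(3, 0), (3, 1), (3, 2), (3, 3), (4, 0), (4, 1), (4, 2), (4, 3)]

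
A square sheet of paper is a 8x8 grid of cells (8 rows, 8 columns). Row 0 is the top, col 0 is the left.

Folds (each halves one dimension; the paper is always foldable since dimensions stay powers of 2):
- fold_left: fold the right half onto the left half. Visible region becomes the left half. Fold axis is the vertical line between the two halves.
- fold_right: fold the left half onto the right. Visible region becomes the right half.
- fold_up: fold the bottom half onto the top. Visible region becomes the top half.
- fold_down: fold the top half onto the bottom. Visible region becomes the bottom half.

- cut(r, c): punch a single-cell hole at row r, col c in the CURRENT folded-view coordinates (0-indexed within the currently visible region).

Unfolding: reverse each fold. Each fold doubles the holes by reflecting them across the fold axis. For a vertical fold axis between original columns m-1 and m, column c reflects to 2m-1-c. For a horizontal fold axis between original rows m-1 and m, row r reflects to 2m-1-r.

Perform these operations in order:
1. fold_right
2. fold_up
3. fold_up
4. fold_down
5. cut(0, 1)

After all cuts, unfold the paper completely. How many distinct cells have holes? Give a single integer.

Op 1 fold_right: fold axis v@4; visible region now rows[0,8) x cols[4,8) = 8x4
Op 2 fold_up: fold axis h@4; visible region now rows[0,4) x cols[4,8) = 4x4
Op 3 fold_up: fold axis h@2; visible region now rows[0,2) x cols[4,8) = 2x4
Op 4 fold_down: fold axis h@1; visible region now rows[1,2) x cols[4,8) = 1x4
Op 5 cut(0, 1): punch at orig (1,5); cuts so far [(1, 5)]; region rows[1,2) x cols[4,8) = 1x4
Unfold 1 (reflect across h@1): 2 holes -> [(0, 5), (1, 5)]
Unfold 2 (reflect across h@2): 4 holes -> [(0, 5), (1, 5), (2, 5), (3, 5)]
Unfold 3 (reflect across h@4): 8 holes -> [(0, 5), (1, 5), (2, 5), (3, 5), (4, 5), (5, 5), (6, 5), (7, 5)]
Unfold 4 (reflect across v@4): 16 holes -> [(0, 2), (0, 5), (1, 2), (1, 5), (2, 2), (2, 5), (3, 2), (3, 5), (4, 2), (4, 5), (5, 2), (5, 5), (6, 2), (6, 5), (7, 2), (7, 5)]

Answer: 16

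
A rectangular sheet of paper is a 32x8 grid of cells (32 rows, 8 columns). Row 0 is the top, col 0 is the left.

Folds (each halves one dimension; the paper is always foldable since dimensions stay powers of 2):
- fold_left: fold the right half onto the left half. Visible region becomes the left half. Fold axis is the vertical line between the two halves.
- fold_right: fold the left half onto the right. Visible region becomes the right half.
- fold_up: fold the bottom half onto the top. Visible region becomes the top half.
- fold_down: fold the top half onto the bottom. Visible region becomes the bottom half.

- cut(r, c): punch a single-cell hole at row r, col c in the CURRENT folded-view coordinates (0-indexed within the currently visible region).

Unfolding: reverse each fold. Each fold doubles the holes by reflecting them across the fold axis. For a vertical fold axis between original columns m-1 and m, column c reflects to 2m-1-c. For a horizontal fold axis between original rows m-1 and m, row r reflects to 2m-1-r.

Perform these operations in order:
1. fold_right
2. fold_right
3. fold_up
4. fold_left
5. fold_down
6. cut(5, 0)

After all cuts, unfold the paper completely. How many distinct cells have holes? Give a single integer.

Answer: 32

Derivation:
Op 1 fold_right: fold axis v@4; visible region now rows[0,32) x cols[4,8) = 32x4
Op 2 fold_right: fold axis v@6; visible region now rows[0,32) x cols[6,8) = 32x2
Op 3 fold_up: fold axis h@16; visible region now rows[0,16) x cols[6,8) = 16x2
Op 4 fold_left: fold axis v@7; visible region now rows[0,16) x cols[6,7) = 16x1
Op 5 fold_down: fold axis h@8; visible region now rows[8,16) x cols[6,7) = 8x1
Op 6 cut(5, 0): punch at orig (13,6); cuts so far [(13, 6)]; region rows[8,16) x cols[6,7) = 8x1
Unfold 1 (reflect across h@8): 2 holes -> [(2, 6), (13, 6)]
Unfold 2 (reflect across v@7): 4 holes -> [(2, 6), (2, 7), (13, 6), (13, 7)]
Unfold 3 (reflect across h@16): 8 holes -> [(2, 6), (2, 7), (13, 6), (13, 7), (18, 6), (18, 7), (29, 6), (29, 7)]
Unfold 4 (reflect across v@6): 16 holes -> [(2, 4), (2, 5), (2, 6), (2, 7), (13, 4), (13, 5), (13, 6), (13, 7), (18, 4), (18, 5), (18, 6), (18, 7), (29, 4), (29, 5), (29, 6), (29, 7)]
Unfold 5 (reflect across v@4): 32 holes -> [(2, 0), (2, 1), (2, 2), (2, 3), (2, 4), (2, 5), (2, 6), (2, 7), (13, 0), (13, 1), (13, 2), (13, 3), (13, 4), (13, 5), (13, 6), (13, 7), (18, 0), (18, 1), (18, 2), (18, 3), (18, 4), (18, 5), (18, 6), (18, 7), (29, 0), (29, 1), (29, 2), (29, 3), (29, 4), (29, 5), (29, 6), (29, 7)]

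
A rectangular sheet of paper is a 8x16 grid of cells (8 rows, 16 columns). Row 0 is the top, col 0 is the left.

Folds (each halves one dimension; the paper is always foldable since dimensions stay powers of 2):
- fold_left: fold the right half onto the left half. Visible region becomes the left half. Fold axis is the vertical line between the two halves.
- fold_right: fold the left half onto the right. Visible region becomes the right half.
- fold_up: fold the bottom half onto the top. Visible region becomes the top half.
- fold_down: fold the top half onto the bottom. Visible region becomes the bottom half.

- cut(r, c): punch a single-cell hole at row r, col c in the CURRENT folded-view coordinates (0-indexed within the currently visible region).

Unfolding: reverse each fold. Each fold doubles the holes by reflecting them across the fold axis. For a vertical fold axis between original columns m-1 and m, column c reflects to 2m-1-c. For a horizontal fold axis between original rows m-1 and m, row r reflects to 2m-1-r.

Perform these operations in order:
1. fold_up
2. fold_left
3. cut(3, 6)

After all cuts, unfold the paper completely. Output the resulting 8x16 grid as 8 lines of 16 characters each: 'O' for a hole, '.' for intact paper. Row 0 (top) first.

Op 1 fold_up: fold axis h@4; visible region now rows[0,4) x cols[0,16) = 4x16
Op 2 fold_left: fold axis v@8; visible region now rows[0,4) x cols[0,8) = 4x8
Op 3 cut(3, 6): punch at orig (3,6); cuts so far [(3, 6)]; region rows[0,4) x cols[0,8) = 4x8
Unfold 1 (reflect across v@8): 2 holes -> [(3, 6), (3, 9)]
Unfold 2 (reflect across h@4): 4 holes -> [(3, 6), (3, 9), (4, 6), (4, 9)]

Answer: ................
................
................
......O..O......
......O..O......
................
................
................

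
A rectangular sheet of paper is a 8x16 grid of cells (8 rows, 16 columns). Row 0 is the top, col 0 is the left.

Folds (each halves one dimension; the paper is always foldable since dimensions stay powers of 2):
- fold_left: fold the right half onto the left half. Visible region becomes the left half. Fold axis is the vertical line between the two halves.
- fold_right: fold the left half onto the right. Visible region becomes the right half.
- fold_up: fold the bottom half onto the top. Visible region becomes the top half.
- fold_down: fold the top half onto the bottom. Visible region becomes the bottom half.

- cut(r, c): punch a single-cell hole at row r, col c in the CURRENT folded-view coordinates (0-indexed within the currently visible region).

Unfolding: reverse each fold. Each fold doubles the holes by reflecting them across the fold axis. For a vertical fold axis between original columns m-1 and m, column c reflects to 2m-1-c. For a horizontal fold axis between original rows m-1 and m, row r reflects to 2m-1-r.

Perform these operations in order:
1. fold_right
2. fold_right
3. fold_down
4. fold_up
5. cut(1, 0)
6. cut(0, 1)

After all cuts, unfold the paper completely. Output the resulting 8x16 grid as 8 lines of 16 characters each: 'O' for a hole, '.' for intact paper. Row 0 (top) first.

Answer: ..O..O....O..O..
...OO......OO...
...OO......OO...
..O..O....O..O..
..O..O....O..O..
...OO......OO...
...OO......OO...
..O..O....O..O..

Derivation:
Op 1 fold_right: fold axis v@8; visible region now rows[0,8) x cols[8,16) = 8x8
Op 2 fold_right: fold axis v@12; visible region now rows[0,8) x cols[12,16) = 8x4
Op 3 fold_down: fold axis h@4; visible region now rows[4,8) x cols[12,16) = 4x4
Op 4 fold_up: fold axis h@6; visible region now rows[4,6) x cols[12,16) = 2x4
Op 5 cut(1, 0): punch at orig (5,12); cuts so far [(5, 12)]; region rows[4,6) x cols[12,16) = 2x4
Op 6 cut(0, 1): punch at orig (4,13); cuts so far [(4, 13), (5, 12)]; region rows[4,6) x cols[12,16) = 2x4
Unfold 1 (reflect across h@6): 4 holes -> [(4, 13), (5, 12), (6, 12), (7, 13)]
Unfold 2 (reflect across h@4): 8 holes -> [(0, 13), (1, 12), (2, 12), (3, 13), (4, 13), (5, 12), (6, 12), (7, 13)]
Unfold 3 (reflect across v@12): 16 holes -> [(0, 10), (0, 13), (1, 11), (1, 12), (2, 11), (2, 12), (3, 10), (3, 13), (4, 10), (4, 13), (5, 11), (5, 12), (6, 11), (6, 12), (7, 10), (7, 13)]
Unfold 4 (reflect across v@8): 32 holes -> [(0, 2), (0, 5), (0, 10), (0, 13), (1, 3), (1, 4), (1, 11), (1, 12), (2, 3), (2, 4), (2, 11), (2, 12), (3, 2), (3, 5), (3, 10), (3, 13), (4, 2), (4, 5), (4, 10), (4, 13), (5, 3), (5, 4), (5, 11), (5, 12), (6, 3), (6, 4), (6, 11), (6, 12), (7, 2), (7, 5), (7, 10), (7, 13)]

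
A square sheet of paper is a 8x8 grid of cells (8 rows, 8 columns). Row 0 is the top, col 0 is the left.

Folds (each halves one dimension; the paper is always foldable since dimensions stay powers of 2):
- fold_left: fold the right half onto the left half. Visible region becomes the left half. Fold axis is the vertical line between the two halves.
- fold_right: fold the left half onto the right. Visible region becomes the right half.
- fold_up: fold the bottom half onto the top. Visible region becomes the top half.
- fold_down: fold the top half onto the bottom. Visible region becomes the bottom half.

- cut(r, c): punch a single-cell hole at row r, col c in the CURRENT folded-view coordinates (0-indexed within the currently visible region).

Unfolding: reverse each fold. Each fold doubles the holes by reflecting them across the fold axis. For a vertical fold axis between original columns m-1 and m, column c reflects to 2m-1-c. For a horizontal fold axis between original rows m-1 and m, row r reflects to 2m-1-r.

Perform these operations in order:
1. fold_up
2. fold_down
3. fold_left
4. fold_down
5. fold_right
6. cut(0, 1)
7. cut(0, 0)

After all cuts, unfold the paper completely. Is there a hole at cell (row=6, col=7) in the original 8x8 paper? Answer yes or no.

Answer: yes

Derivation:
Op 1 fold_up: fold axis h@4; visible region now rows[0,4) x cols[0,8) = 4x8
Op 2 fold_down: fold axis h@2; visible region now rows[2,4) x cols[0,8) = 2x8
Op 3 fold_left: fold axis v@4; visible region now rows[2,4) x cols[0,4) = 2x4
Op 4 fold_down: fold axis h@3; visible region now rows[3,4) x cols[0,4) = 1x4
Op 5 fold_right: fold axis v@2; visible region now rows[3,4) x cols[2,4) = 1x2
Op 6 cut(0, 1): punch at orig (3,3); cuts so far [(3, 3)]; region rows[3,4) x cols[2,4) = 1x2
Op 7 cut(0, 0): punch at orig (3,2); cuts so far [(3, 2), (3, 3)]; region rows[3,4) x cols[2,4) = 1x2
Unfold 1 (reflect across v@2): 4 holes -> [(3, 0), (3, 1), (3, 2), (3, 3)]
Unfold 2 (reflect across h@3): 8 holes -> [(2, 0), (2, 1), (2, 2), (2, 3), (3, 0), (3, 1), (3, 2), (3, 3)]
Unfold 3 (reflect across v@4): 16 holes -> [(2, 0), (2, 1), (2, 2), (2, 3), (2, 4), (2, 5), (2, 6), (2, 7), (3, 0), (3, 1), (3, 2), (3, 3), (3, 4), (3, 5), (3, 6), (3, 7)]
Unfold 4 (reflect across h@2): 32 holes -> [(0, 0), (0, 1), (0, 2), (0, 3), (0, 4), (0, 5), (0, 6), (0, 7), (1, 0), (1, 1), (1, 2), (1, 3), (1, 4), (1, 5), (1, 6), (1, 7), (2, 0), (2, 1), (2, 2), (2, 3), (2, 4), (2, 5), (2, 6), (2, 7), (3, 0), (3, 1), (3, 2), (3, 3), (3, 4), (3, 5), (3, 6), (3, 7)]
Unfold 5 (reflect across h@4): 64 holes -> [(0, 0), (0, 1), (0, 2), (0, 3), (0, 4), (0, 5), (0, 6), (0, 7), (1, 0), (1, 1), (1, 2), (1, 3), (1, 4), (1, 5), (1, 6), (1, 7), (2, 0), (2, 1), (2, 2), (2, 3), (2, 4), (2, 5), (2, 6), (2, 7), (3, 0), (3, 1), (3, 2), (3, 3), (3, 4), (3, 5), (3, 6), (3, 7), (4, 0), (4, 1), (4, 2), (4, 3), (4, 4), (4, 5), (4, 6), (4, 7), (5, 0), (5, 1), (5, 2), (5, 3), (5, 4), (5, 5), (5, 6), (5, 7), (6, 0), (6, 1), (6, 2), (6, 3), (6, 4), (6, 5), (6, 6), (6, 7), (7, 0), (7, 1), (7, 2), (7, 3), (7, 4), (7, 5), (7, 6), (7, 7)]
Holes: [(0, 0), (0, 1), (0, 2), (0, 3), (0, 4), (0, 5), (0, 6), (0, 7), (1, 0), (1, 1), (1, 2), (1, 3), (1, 4), (1, 5), (1, 6), (1, 7), (2, 0), (2, 1), (2, 2), (2, 3), (2, 4), (2, 5), (2, 6), (2, 7), (3, 0), (3, 1), (3, 2), (3, 3), (3, 4), (3, 5), (3, 6), (3, 7), (4, 0), (4, 1), (4, 2), (4, 3), (4, 4), (4, 5), (4, 6), (4, 7), (5, 0), (5, 1), (5, 2), (5, 3), (5, 4), (5, 5), (5, 6), (5, 7), (6, 0), (6, 1), (6, 2), (6, 3), (6, 4), (6, 5), (6, 6), (6, 7), (7, 0), (7, 1), (7, 2), (7, 3), (7, 4), (7, 5), (7, 6), (7, 7)]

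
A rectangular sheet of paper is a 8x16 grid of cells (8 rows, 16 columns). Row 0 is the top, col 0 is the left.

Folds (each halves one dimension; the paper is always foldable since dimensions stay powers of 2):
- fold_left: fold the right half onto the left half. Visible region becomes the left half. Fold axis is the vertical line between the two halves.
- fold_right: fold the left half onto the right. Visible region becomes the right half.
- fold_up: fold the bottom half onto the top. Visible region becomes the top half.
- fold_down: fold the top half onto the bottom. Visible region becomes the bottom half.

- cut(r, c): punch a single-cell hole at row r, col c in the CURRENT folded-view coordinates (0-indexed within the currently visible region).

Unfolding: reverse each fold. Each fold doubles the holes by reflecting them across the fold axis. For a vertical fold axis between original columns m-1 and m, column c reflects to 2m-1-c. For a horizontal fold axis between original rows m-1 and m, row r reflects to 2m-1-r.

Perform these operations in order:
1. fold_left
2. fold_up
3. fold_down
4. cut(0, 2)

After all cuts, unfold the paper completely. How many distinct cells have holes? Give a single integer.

Op 1 fold_left: fold axis v@8; visible region now rows[0,8) x cols[0,8) = 8x8
Op 2 fold_up: fold axis h@4; visible region now rows[0,4) x cols[0,8) = 4x8
Op 3 fold_down: fold axis h@2; visible region now rows[2,4) x cols[0,8) = 2x8
Op 4 cut(0, 2): punch at orig (2,2); cuts so far [(2, 2)]; region rows[2,4) x cols[0,8) = 2x8
Unfold 1 (reflect across h@2): 2 holes -> [(1, 2), (2, 2)]
Unfold 2 (reflect across h@4): 4 holes -> [(1, 2), (2, 2), (5, 2), (6, 2)]
Unfold 3 (reflect across v@8): 8 holes -> [(1, 2), (1, 13), (2, 2), (2, 13), (5, 2), (5, 13), (6, 2), (6, 13)]

Answer: 8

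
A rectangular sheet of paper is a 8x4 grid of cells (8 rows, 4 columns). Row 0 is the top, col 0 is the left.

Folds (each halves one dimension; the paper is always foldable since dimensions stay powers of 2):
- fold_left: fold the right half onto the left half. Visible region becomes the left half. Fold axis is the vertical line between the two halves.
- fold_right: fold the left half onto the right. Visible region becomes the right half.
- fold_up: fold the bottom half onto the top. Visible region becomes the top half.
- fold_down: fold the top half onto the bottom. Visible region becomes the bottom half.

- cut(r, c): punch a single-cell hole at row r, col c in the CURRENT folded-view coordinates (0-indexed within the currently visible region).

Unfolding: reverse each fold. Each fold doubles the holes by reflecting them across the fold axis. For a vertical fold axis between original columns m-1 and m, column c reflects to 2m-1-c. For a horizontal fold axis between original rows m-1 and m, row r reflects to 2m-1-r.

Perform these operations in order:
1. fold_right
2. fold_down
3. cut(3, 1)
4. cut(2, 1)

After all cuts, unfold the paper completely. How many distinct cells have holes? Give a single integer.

Op 1 fold_right: fold axis v@2; visible region now rows[0,8) x cols[2,4) = 8x2
Op 2 fold_down: fold axis h@4; visible region now rows[4,8) x cols[2,4) = 4x2
Op 3 cut(3, 1): punch at orig (7,3); cuts so far [(7, 3)]; region rows[4,8) x cols[2,4) = 4x2
Op 4 cut(2, 1): punch at orig (6,3); cuts so far [(6, 3), (7, 3)]; region rows[4,8) x cols[2,4) = 4x2
Unfold 1 (reflect across h@4): 4 holes -> [(0, 3), (1, 3), (6, 3), (7, 3)]
Unfold 2 (reflect across v@2): 8 holes -> [(0, 0), (0, 3), (1, 0), (1, 3), (6, 0), (6, 3), (7, 0), (7, 3)]

Answer: 8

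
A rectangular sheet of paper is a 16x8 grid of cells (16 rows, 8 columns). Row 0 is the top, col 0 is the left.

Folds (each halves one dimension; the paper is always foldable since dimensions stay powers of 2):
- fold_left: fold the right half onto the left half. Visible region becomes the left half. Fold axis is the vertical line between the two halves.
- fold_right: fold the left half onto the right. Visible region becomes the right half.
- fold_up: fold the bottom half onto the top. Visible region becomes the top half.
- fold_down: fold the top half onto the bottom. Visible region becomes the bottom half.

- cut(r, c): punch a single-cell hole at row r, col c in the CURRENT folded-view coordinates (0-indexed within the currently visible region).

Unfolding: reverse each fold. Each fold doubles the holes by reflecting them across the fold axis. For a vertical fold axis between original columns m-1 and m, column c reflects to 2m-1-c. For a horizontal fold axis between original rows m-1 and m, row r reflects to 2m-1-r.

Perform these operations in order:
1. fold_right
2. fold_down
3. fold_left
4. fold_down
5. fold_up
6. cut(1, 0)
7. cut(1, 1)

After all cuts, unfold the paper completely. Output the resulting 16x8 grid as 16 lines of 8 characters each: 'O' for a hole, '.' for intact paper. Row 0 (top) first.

Op 1 fold_right: fold axis v@4; visible region now rows[0,16) x cols[4,8) = 16x4
Op 2 fold_down: fold axis h@8; visible region now rows[8,16) x cols[4,8) = 8x4
Op 3 fold_left: fold axis v@6; visible region now rows[8,16) x cols[4,6) = 8x2
Op 4 fold_down: fold axis h@12; visible region now rows[12,16) x cols[4,6) = 4x2
Op 5 fold_up: fold axis h@14; visible region now rows[12,14) x cols[4,6) = 2x2
Op 6 cut(1, 0): punch at orig (13,4); cuts so far [(13, 4)]; region rows[12,14) x cols[4,6) = 2x2
Op 7 cut(1, 1): punch at orig (13,5); cuts so far [(13, 4), (13, 5)]; region rows[12,14) x cols[4,6) = 2x2
Unfold 1 (reflect across h@14): 4 holes -> [(13, 4), (13, 5), (14, 4), (14, 5)]
Unfold 2 (reflect across h@12): 8 holes -> [(9, 4), (9, 5), (10, 4), (10, 5), (13, 4), (13, 5), (14, 4), (14, 5)]
Unfold 3 (reflect across v@6): 16 holes -> [(9, 4), (9, 5), (9, 6), (9, 7), (10, 4), (10, 5), (10, 6), (10, 7), (13, 4), (13, 5), (13, 6), (13, 7), (14, 4), (14, 5), (14, 6), (14, 7)]
Unfold 4 (reflect across h@8): 32 holes -> [(1, 4), (1, 5), (1, 6), (1, 7), (2, 4), (2, 5), (2, 6), (2, 7), (5, 4), (5, 5), (5, 6), (5, 7), (6, 4), (6, 5), (6, 6), (6, 7), (9, 4), (9, 5), (9, 6), (9, 7), (10, 4), (10, 5), (10, 6), (10, 7), (13, 4), (13, 5), (13, 6), (13, 7), (14, 4), (14, 5), (14, 6), (14, 7)]
Unfold 5 (reflect across v@4): 64 holes -> [(1, 0), (1, 1), (1, 2), (1, 3), (1, 4), (1, 5), (1, 6), (1, 7), (2, 0), (2, 1), (2, 2), (2, 3), (2, 4), (2, 5), (2, 6), (2, 7), (5, 0), (5, 1), (5, 2), (5, 3), (5, 4), (5, 5), (5, 6), (5, 7), (6, 0), (6, 1), (6, 2), (6, 3), (6, 4), (6, 5), (6, 6), (6, 7), (9, 0), (9, 1), (9, 2), (9, 3), (9, 4), (9, 5), (9, 6), (9, 7), (10, 0), (10, 1), (10, 2), (10, 3), (10, 4), (10, 5), (10, 6), (10, 7), (13, 0), (13, 1), (13, 2), (13, 3), (13, 4), (13, 5), (13, 6), (13, 7), (14, 0), (14, 1), (14, 2), (14, 3), (14, 4), (14, 5), (14, 6), (14, 7)]

Answer: ........
OOOOOOOO
OOOOOOOO
........
........
OOOOOOOO
OOOOOOOO
........
........
OOOOOOOO
OOOOOOOO
........
........
OOOOOOOO
OOOOOOOO
........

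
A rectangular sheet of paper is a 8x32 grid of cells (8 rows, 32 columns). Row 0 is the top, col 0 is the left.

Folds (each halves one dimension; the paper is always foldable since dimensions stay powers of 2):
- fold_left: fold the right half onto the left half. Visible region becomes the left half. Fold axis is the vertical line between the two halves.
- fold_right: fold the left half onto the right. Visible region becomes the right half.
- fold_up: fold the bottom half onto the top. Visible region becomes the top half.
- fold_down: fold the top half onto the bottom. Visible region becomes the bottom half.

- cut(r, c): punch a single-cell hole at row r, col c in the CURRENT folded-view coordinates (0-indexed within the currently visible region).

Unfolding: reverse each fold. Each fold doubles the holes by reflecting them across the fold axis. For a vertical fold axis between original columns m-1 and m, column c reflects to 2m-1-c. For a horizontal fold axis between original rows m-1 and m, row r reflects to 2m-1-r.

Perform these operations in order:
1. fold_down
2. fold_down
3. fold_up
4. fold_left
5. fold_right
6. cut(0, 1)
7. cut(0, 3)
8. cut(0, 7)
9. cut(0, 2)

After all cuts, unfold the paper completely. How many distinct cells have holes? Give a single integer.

Answer: 128

Derivation:
Op 1 fold_down: fold axis h@4; visible region now rows[4,8) x cols[0,32) = 4x32
Op 2 fold_down: fold axis h@6; visible region now rows[6,8) x cols[0,32) = 2x32
Op 3 fold_up: fold axis h@7; visible region now rows[6,7) x cols[0,32) = 1x32
Op 4 fold_left: fold axis v@16; visible region now rows[6,7) x cols[0,16) = 1x16
Op 5 fold_right: fold axis v@8; visible region now rows[6,7) x cols[8,16) = 1x8
Op 6 cut(0, 1): punch at orig (6,9); cuts so far [(6, 9)]; region rows[6,7) x cols[8,16) = 1x8
Op 7 cut(0, 3): punch at orig (6,11); cuts so far [(6, 9), (6, 11)]; region rows[6,7) x cols[8,16) = 1x8
Op 8 cut(0, 7): punch at orig (6,15); cuts so far [(6, 9), (6, 11), (6, 15)]; region rows[6,7) x cols[8,16) = 1x8
Op 9 cut(0, 2): punch at orig (6,10); cuts so far [(6, 9), (6, 10), (6, 11), (6, 15)]; region rows[6,7) x cols[8,16) = 1x8
Unfold 1 (reflect across v@8): 8 holes -> [(6, 0), (6, 4), (6, 5), (6, 6), (6, 9), (6, 10), (6, 11), (6, 15)]
Unfold 2 (reflect across v@16): 16 holes -> [(6, 0), (6, 4), (6, 5), (6, 6), (6, 9), (6, 10), (6, 11), (6, 15), (6, 16), (6, 20), (6, 21), (6, 22), (6, 25), (6, 26), (6, 27), (6, 31)]
Unfold 3 (reflect across h@7): 32 holes -> [(6, 0), (6, 4), (6, 5), (6, 6), (6, 9), (6, 10), (6, 11), (6, 15), (6, 16), (6, 20), (6, 21), (6, 22), (6, 25), (6, 26), (6, 27), (6, 31), (7, 0), (7, 4), (7, 5), (7, 6), (7, 9), (7, 10), (7, 11), (7, 15), (7, 16), (7, 20), (7, 21), (7, 22), (7, 25), (7, 26), (7, 27), (7, 31)]
Unfold 4 (reflect across h@6): 64 holes -> [(4, 0), (4, 4), (4, 5), (4, 6), (4, 9), (4, 10), (4, 11), (4, 15), (4, 16), (4, 20), (4, 21), (4, 22), (4, 25), (4, 26), (4, 27), (4, 31), (5, 0), (5, 4), (5, 5), (5, 6), (5, 9), (5, 10), (5, 11), (5, 15), (5, 16), (5, 20), (5, 21), (5, 22), (5, 25), (5, 26), (5, 27), (5, 31), (6, 0), (6, 4), (6, 5), (6, 6), (6, 9), (6, 10), (6, 11), (6, 15), (6, 16), (6, 20), (6, 21), (6, 22), (6, 25), (6, 26), (6, 27), (6, 31), (7, 0), (7, 4), (7, 5), (7, 6), (7, 9), (7, 10), (7, 11), (7, 15), (7, 16), (7, 20), (7, 21), (7, 22), (7, 25), (7, 26), (7, 27), (7, 31)]
Unfold 5 (reflect across h@4): 128 holes -> [(0, 0), (0, 4), (0, 5), (0, 6), (0, 9), (0, 10), (0, 11), (0, 15), (0, 16), (0, 20), (0, 21), (0, 22), (0, 25), (0, 26), (0, 27), (0, 31), (1, 0), (1, 4), (1, 5), (1, 6), (1, 9), (1, 10), (1, 11), (1, 15), (1, 16), (1, 20), (1, 21), (1, 22), (1, 25), (1, 26), (1, 27), (1, 31), (2, 0), (2, 4), (2, 5), (2, 6), (2, 9), (2, 10), (2, 11), (2, 15), (2, 16), (2, 20), (2, 21), (2, 22), (2, 25), (2, 26), (2, 27), (2, 31), (3, 0), (3, 4), (3, 5), (3, 6), (3, 9), (3, 10), (3, 11), (3, 15), (3, 16), (3, 20), (3, 21), (3, 22), (3, 25), (3, 26), (3, 27), (3, 31), (4, 0), (4, 4), (4, 5), (4, 6), (4, 9), (4, 10), (4, 11), (4, 15), (4, 16), (4, 20), (4, 21), (4, 22), (4, 25), (4, 26), (4, 27), (4, 31), (5, 0), (5, 4), (5, 5), (5, 6), (5, 9), (5, 10), (5, 11), (5, 15), (5, 16), (5, 20), (5, 21), (5, 22), (5, 25), (5, 26), (5, 27), (5, 31), (6, 0), (6, 4), (6, 5), (6, 6), (6, 9), (6, 10), (6, 11), (6, 15), (6, 16), (6, 20), (6, 21), (6, 22), (6, 25), (6, 26), (6, 27), (6, 31), (7, 0), (7, 4), (7, 5), (7, 6), (7, 9), (7, 10), (7, 11), (7, 15), (7, 16), (7, 20), (7, 21), (7, 22), (7, 25), (7, 26), (7, 27), (7, 31)]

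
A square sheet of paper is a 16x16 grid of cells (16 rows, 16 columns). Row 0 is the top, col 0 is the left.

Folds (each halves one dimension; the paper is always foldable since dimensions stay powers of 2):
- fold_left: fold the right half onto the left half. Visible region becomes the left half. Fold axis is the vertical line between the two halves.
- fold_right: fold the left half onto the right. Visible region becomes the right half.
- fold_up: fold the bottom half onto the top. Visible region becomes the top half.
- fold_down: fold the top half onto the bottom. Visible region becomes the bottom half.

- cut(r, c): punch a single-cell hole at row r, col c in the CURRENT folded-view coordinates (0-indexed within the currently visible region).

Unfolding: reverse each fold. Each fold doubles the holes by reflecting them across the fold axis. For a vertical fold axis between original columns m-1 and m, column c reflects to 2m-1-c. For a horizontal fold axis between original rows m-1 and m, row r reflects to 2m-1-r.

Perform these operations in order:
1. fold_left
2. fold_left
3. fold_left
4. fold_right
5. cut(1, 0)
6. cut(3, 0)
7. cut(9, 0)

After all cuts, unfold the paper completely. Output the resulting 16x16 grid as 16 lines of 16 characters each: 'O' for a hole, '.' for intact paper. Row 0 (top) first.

Op 1 fold_left: fold axis v@8; visible region now rows[0,16) x cols[0,8) = 16x8
Op 2 fold_left: fold axis v@4; visible region now rows[0,16) x cols[0,4) = 16x4
Op 3 fold_left: fold axis v@2; visible region now rows[0,16) x cols[0,2) = 16x2
Op 4 fold_right: fold axis v@1; visible region now rows[0,16) x cols[1,2) = 16x1
Op 5 cut(1, 0): punch at orig (1,1); cuts so far [(1, 1)]; region rows[0,16) x cols[1,2) = 16x1
Op 6 cut(3, 0): punch at orig (3,1); cuts so far [(1, 1), (3, 1)]; region rows[0,16) x cols[1,2) = 16x1
Op 7 cut(9, 0): punch at orig (9,1); cuts so far [(1, 1), (3, 1), (9, 1)]; region rows[0,16) x cols[1,2) = 16x1
Unfold 1 (reflect across v@1): 6 holes -> [(1, 0), (1, 1), (3, 0), (3, 1), (9, 0), (9, 1)]
Unfold 2 (reflect across v@2): 12 holes -> [(1, 0), (1, 1), (1, 2), (1, 3), (3, 0), (3, 1), (3, 2), (3, 3), (9, 0), (9, 1), (9, 2), (9, 3)]
Unfold 3 (reflect across v@4): 24 holes -> [(1, 0), (1, 1), (1, 2), (1, 3), (1, 4), (1, 5), (1, 6), (1, 7), (3, 0), (3, 1), (3, 2), (3, 3), (3, 4), (3, 5), (3, 6), (3, 7), (9, 0), (9, 1), (9, 2), (9, 3), (9, 4), (9, 5), (9, 6), (9, 7)]
Unfold 4 (reflect across v@8): 48 holes -> [(1, 0), (1, 1), (1, 2), (1, 3), (1, 4), (1, 5), (1, 6), (1, 7), (1, 8), (1, 9), (1, 10), (1, 11), (1, 12), (1, 13), (1, 14), (1, 15), (3, 0), (3, 1), (3, 2), (3, 3), (3, 4), (3, 5), (3, 6), (3, 7), (3, 8), (3, 9), (3, 10), (3, 11), (3, 12), (3, 13), (3, 14), (3, 15), (9, 0), (9, 1), (9, 2), (9, 3), (9, 4), (9, 5), (9, 6), (9, 7), (9, 8), (9, 9), (9, 10), (9, 11), (9, 12), (9, 13), (9, 14), (9, 15)]

Answer: ................
OOOOOOOOOOOOOOOO
................
OOOOOOOOOOOOOOOO
................
................
................
................
................
OOOOOOOOOOOOOOOO
................
................
................
................
................
................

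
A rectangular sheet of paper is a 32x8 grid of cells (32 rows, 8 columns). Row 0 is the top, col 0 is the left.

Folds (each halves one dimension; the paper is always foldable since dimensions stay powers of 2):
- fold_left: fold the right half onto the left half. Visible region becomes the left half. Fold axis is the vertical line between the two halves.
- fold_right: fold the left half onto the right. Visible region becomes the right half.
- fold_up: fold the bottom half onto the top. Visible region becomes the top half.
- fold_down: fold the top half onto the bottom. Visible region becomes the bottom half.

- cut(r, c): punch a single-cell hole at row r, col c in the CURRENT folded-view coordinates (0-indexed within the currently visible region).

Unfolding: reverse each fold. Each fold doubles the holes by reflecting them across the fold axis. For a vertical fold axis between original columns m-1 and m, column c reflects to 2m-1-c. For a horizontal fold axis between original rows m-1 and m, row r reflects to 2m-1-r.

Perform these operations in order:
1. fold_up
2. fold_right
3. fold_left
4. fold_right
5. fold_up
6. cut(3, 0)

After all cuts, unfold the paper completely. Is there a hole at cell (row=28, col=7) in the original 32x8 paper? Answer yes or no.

Op 1 fold_up: fold axis h@16; visible region now rows[0,16) x cols[0,8) = 16x8
Op 2 fold_right: fold axis v@4; visible region now rows[0,16) x cols[4,8) = 16x4
Op 3 fold_left: fold axis v@6; visible region now rows[0,16) x cols[4,6) = 16x2
Op 4 fold_right: fold axis v@5; visible region now rows[0,16) x cols[5,6) = 16x1
Op 5 fold_up: fold axis h@8; visible region now rows[0,8) x cols[5,6) = 8x1
Op 6 cut(3, 0): punch at orig (3,5); cuts so far [(3, 5)]; region rows[0,8) x cols[5,6) = 8x1
Unfold 1 (reflect across h@8): 2 holes -> [(3, 5), (12, 5)]
Unfold 2 (reflect across v@5): 4 holes -> [(3, 4), (3, 5), (12, 4), (12, 5)]
Unfold 3 (reflect across v@6): 8 holes -> [(3, 4), (3, 5), (3, 6), (3, 7), (12, 4), (12, 5), (12, 6), (12, 7)]
Unfold 4 (reflect across v@4): 16 holes -> [(3, 0), (3, 1), (3, 2), (3, 3), (3, 4), (3, 5), (3, 6), (3, 7), (12, 0), (12, 1), (12, 2), (12, 3), (12, 4), (12, 5), (12, 6), (12, 7)]
Unfold 5 (reflect across h@16): 32 holes -> [(3, 0), (3, 1), (3, 2), (3, 3), (3, 4), (3, 5), (3, 6), (3, 7), (12, 0), (12, 1), (12, 2), (12, 3), (12, 4), (12, 5), (12, 6), (12, 7), (19, 0), (19, 1), (19, 2), (19, 3), (19, 4), (19, 5), (19, 6), (19, 7), (28, 0), (28, 1), (28, 2), (28, 3), (28, 4), (28, 5), (28, 6), (28, 7)]
Holes: [(3, 0), (3, 1), (3, 2), (3, 3), (3, 4), (3, 5), (3, 6), (3, 7), (12, 0), (12, 1), (12, 2), (12, 3), (12, 4), (12, 5), (12, 6), (12, 7), (19, 0), (19, 1), (19, 2), (19, 3), (19, 4), (19, 5), (19, 6), (19, 7), (28, 0), (28, 1), (28, 2), (28, 3), (28, 4), (28, 5), (28, 6), (28, 7)]

Answer: yes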